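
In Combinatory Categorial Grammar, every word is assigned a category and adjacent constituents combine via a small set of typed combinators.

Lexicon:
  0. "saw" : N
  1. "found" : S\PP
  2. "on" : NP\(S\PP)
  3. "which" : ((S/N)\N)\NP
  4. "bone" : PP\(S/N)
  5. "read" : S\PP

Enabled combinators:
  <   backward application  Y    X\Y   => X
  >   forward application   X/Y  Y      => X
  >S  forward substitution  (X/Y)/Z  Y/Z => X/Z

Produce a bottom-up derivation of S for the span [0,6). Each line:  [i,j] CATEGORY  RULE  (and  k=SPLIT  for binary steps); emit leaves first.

[0,1] N  lex  "saw"
[1,2] S\PP  lex  "found"
[2,3] NP\(S\PP)  lex  "on"
[1,3] NP  <  k=2
[3,4] ((S/N)\N)\NP  lex  "which"
[1,4] (S/N)\N  <  k=3
[0,4] S/N  <  k=1
[4,5] PP\(S/N)  lex  "bone"
[0,5] PP  <  k=4
[5,6] S\PP  lex  "read"
[0,6] S  <  k=5

[0,6] S   <
  [0,5] PP   <
    [0,4] S/N   <
      [0,1] "saw" : N
      [1,4] (S/N)\N   <
        [1,3] NP   <
          [1,2] "found" : S\PP
          [2,3] "on" : NP\(S\PP)
        [3,4] "which" : ((S/N)\N)\NP
    [4,5] "bone" : PP\(S/N)
  [5,6] "read" : S\PP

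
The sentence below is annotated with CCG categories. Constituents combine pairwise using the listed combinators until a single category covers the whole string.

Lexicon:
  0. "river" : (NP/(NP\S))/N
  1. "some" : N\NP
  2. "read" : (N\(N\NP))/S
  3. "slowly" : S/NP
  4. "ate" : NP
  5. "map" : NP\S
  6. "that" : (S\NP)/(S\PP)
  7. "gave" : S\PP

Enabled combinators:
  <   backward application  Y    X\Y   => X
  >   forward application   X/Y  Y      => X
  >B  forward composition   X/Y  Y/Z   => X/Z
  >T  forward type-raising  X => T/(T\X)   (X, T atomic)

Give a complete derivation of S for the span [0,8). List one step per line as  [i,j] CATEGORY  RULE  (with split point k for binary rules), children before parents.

[0,1] (NP/(NP\S))/N  lex  "river"
[1,2] N\NP  lex  "some"
[2,3] (N\(N\NP))/S  lex  "read"
[3,4] S/NP  lex  "slowly"
[4,5] NP  lex  "ate"
[3,5] S  >  k=4
[2,5] N\(N\NP)  >  k=3
[1,5] N  <  k=2
[0,5] NP/(NP\S)  >  k=1
[5,6] NP\S  lex  "map"
[0,6] NP  >  k=5
[6,7] (S\NP)/(S\PP)  lex  "that"
[7,8] S\PP  lex  "gave"
[6,8] S\NP  >  k=7
[0,8] S  <  k=6

[0,8] S   <
  [0,6] NP   >
    [0,5] NP/(NP\S)   >
      [0,1] "river" : (NP/(NP\S))/N
      [1,5] N   <
        [1,2] "some" : N\NP
        [2,5] N\(N\NP)   >
          [2,3] "read" : (N\(N\NP))/S
          [3,5] S   >
            [3,4] "slowly" : S/NP
            [4,5] "ate" : NP
    [5,6] "map" : NP\S
  [6,8] S\NP   >
    [6,7] "that" : (S\NP)/(S\PP)
    [7,8] "gave" : S\PP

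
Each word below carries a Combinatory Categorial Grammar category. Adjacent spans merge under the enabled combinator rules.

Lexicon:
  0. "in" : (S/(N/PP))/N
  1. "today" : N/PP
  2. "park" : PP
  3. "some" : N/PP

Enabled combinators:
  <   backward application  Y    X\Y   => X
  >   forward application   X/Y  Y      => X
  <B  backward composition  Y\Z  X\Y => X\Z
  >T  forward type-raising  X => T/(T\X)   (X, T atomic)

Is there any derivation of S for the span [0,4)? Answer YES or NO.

YES

[0,4] S   >
  [0,3] S/(N/PP)   >
    [0,1] "in" : (S/(N/PP))/N
    [1,3] N   >
      [1,2] "today" : N/PP
      [2,3] "park" : PP
  [3,4] "some" : N/PP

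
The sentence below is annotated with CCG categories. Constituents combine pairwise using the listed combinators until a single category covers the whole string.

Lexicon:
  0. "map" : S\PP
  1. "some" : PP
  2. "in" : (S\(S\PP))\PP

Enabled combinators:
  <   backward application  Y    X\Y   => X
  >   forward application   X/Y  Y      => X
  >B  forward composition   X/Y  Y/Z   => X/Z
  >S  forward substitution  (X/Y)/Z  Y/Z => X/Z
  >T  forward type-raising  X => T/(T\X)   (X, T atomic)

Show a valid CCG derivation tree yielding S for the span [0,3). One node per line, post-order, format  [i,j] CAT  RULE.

[0,1] S\PP  lex  "map"
[1,2] PP  lex  "some"
[2,3] (S\(S\PP))\PP  lex  "in"
[1,3] S\(S\PP)  <  k=2
[0,3] S  <  k=1

[0,3] S   <
  [0,1] "map" : S\PP
  [1,3] S\(S\PP)   <
    [1,2] "some" : PP
    [2,3] "in" : (S\(S\PP))\PP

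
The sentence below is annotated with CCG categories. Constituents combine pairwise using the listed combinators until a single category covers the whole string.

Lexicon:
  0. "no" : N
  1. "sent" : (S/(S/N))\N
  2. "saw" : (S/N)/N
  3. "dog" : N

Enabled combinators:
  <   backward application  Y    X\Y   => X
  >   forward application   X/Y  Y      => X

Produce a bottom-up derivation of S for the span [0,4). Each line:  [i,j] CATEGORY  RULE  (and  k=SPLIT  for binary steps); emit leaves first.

[0,4] S   >
  [0,2] S/(S/N)   <
    [0,1] "no" : N
    [1,2] "sent" : (S/(S/N))\N
  [2,4] S/N   >
    [2,3] "saw" : (S/N)/N
    [3,4] "dog" : N

[0,1] N  lex  "no"
[1,2] (S/(S/N))\N  lex  "sent"
[0,2] S/(S/N)  <  k=1
[2,3] (S/N)/N  lex  "saw"
[3,4] N  lex  "dog"
[2,4] S/N  >  k=3
[0,4] S  >  k=2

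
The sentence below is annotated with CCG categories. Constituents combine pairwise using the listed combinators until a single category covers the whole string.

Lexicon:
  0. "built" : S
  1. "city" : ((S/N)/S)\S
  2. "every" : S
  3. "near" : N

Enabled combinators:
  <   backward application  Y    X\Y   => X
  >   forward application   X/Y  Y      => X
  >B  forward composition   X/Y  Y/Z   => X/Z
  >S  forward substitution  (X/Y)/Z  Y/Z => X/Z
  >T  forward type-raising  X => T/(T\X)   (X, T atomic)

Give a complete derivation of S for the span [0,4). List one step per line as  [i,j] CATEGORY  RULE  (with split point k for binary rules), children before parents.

[0,1] S  lex  "built"
[1,2] ((S/N)/S)\S  lex  "city"
[0,2] (S/N)/S  <  k=1
[2,3] S  lex  "every"
[0,3] S/N  >  k=2
[3,4] N  lex  "near"
[0,4] S  >  k=3

[0,4] S   >
  [0,3] S/N   >
    [0,2] (S/N)/S   <
      [0,1] "built" : S
      [1,2] "city" : ((S/N)/S)\S
    [2,3] "every" : S
  [3,4] "near" : N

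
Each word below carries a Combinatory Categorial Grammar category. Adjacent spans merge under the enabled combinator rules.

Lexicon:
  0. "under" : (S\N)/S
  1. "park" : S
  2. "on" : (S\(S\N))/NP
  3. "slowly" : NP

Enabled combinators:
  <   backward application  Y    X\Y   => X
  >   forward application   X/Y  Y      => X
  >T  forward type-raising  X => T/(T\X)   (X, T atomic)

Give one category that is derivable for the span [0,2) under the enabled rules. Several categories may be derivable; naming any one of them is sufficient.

[0,4] S   <
  [0,2] S\N   >
    [0,1] "under" : (S\N)/S
    [1,2] "park" : S
  [2,4] S\(S\N)   >
    [2,3] "on" : (S\(S\N))/NP
    [3,4] "slowly" : NP

S\N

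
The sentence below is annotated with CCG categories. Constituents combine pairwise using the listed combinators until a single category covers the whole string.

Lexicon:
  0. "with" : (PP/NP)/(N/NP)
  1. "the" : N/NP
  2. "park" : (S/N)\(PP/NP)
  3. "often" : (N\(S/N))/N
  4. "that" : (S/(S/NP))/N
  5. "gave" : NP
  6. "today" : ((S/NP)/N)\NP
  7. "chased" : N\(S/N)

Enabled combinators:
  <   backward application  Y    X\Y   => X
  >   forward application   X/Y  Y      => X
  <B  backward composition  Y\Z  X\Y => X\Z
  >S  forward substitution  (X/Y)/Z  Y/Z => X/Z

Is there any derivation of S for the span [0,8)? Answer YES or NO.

(PP/NP)/(N/NP) N/NP (S/N)\(PP/NP) (N\(S/N))/N (S/(S/NP))/N NP ((S/NP)/N)\NP N\(S/N)
CKY chart[0,8] = {N}; S ∉ chart

NO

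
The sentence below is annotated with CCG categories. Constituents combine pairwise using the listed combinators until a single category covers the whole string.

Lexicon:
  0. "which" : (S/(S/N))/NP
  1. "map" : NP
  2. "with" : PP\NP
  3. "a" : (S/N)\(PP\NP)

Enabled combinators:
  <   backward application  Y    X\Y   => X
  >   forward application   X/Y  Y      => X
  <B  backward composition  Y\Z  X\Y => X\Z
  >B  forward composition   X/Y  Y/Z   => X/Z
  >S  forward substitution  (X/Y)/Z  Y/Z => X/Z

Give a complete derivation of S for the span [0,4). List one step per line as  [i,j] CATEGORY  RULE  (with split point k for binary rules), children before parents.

[0,1] (S/(S/N))/NP  lex  "which"
[1,2] NP  lex  "map"
[0,2] S/(S/N)  >  k=1
[2,3] PP\NP  lex  "with"
[3,4] (S/N)\(PP\NP)  lex  "a"
[2,4] S/N  <  k=3
[0,4] S  >  k=2

[0,4] S   >
  [0,2] S/(S/N)   >
    [0,1] "which" : (S/(S/N))/NP
    [1,2] "map" : NP
  [2,4] S/N   <
    [2,3] "with" : PP\NP
    [3,4] "a" : (S/N)\(PP\NP)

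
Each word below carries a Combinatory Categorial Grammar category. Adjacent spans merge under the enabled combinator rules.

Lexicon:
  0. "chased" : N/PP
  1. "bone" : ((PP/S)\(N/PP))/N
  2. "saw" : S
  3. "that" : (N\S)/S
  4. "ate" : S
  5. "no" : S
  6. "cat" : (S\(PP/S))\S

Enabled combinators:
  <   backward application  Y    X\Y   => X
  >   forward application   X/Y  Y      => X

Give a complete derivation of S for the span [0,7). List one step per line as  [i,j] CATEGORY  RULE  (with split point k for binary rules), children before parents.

[0,1] N/PP  lex  "chased"
[1,2] ((PP/S)\(N/PP))/N  lex  "bone"
[2,3] S  lex  "saw"
[3,4] (N\S)/S  lex  "that"
[4,5] S  lex  "ate"
[3,5] N\S  >  k=4
[2,5] N  <  k=3
[1,5] (PP/S)\(N/PP)  >  k=2
[0,5] PP/S  <  k=1
[5,6] S  lex  "no"
[6,7] (S\(PP/S))\S  lex  "cat"
[5,7] S\(PP/S)  <  k=6
[0,7] S  <  k=5

[0,7] S   <
  [0,5] PP/S   <
    [0,1] "chased" : N/PP
    [1,5] (PP/S)\(N/PP)   >
      [1,2] "bone" : ((PP/S)\(N/PP))/N
      [2,5] N   <
        [2,3] "saw" : S
        [3,5] N\S   >
          [3,4] "that" : (N\S)/S
          [4,5] "ate" : S
  [5,7] S\(PP/S)   <
    [5,6] "no" : S
    [6,7] "cat" : (S\(PP/S))\S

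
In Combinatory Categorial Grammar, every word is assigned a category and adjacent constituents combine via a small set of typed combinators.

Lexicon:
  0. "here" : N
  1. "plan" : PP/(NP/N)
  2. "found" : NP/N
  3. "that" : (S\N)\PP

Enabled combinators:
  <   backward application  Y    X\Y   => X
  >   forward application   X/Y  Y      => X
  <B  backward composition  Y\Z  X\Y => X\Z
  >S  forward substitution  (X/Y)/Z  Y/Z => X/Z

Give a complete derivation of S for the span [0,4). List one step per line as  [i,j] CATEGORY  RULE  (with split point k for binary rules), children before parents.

[0,4] S   <
  [0,1] "here" : N
  [1,4] S\N   <
    [1,3] PP   >
      [1,2] "plan" : PP/(NP/N)
      [2,3] "found" : NP/N
    [3,4] "that" : (S\N)\PP

[0,1] N  lex  "here"
[1,2] PP/(NP/N)  lex  "plan"
[2,3] NP/N  lex  "found"
[1,3] PP  >  k=2
[3,4] (S\N)\PP  lex  "that"
[1,4] S\N  <  k=3
[0,4] S  <  k=1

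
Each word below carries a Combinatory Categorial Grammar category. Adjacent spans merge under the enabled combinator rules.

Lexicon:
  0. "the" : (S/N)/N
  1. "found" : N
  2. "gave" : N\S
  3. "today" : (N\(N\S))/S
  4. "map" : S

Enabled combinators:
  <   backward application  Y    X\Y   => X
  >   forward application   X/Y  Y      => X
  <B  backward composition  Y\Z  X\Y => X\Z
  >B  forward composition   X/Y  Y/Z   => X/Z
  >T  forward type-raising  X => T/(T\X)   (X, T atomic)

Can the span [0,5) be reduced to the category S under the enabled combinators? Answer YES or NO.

[0,5] S   >
  [0,2] S/N   >
    [0,1] "the" : (S/N)/N
    [1,2] "found" : N
  [2,5] N   <
    [2,3] "gave" : N\S
    [3,5] N\(N\S)   >
      [3,4] "today" : (N\(N\S))/S
      [4,5] "map" : S

YES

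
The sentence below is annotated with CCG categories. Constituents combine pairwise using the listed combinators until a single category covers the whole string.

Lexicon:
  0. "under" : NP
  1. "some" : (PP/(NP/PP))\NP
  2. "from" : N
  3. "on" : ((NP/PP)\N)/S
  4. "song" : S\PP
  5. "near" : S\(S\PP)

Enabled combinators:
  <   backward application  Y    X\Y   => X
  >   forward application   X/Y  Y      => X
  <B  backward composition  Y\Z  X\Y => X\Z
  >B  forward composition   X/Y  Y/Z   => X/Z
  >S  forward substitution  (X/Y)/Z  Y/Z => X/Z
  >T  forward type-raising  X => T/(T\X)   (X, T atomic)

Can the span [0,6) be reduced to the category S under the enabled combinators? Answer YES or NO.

NO

NP (PP/(NP/PP))\NP N ((NP/PP)\N)/S S\PP S\(S\PP)
CKY chart[0,6] = {N/(N\PP), NP/(NP\PP), PP, PP/(PP\PP), S/(S\PP)}; S ∉ chart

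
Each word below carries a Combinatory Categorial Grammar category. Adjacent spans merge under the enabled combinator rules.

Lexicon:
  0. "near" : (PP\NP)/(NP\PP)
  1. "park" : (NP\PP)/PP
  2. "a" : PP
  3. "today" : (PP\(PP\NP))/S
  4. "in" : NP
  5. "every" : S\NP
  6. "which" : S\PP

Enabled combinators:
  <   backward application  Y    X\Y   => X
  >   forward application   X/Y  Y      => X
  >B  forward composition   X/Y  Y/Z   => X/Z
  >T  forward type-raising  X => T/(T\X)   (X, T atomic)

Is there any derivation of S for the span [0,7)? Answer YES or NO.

[0,7] S   <
  [0,6] PP   <
    [0,3] PP\NP   >
      [0,1] "near" : (PP\NP)/(NP\PP)
      [1,3] NP\PP   >
        [1,2] "park" : (NP\PP)/PP
        [2,3] "a" : PP
    [3,6] PP\(PP\NP)   >
      [3,4] "today" : (PP\(PP\NP))/S
      [4,6] S   <
        [4,5] "in" : NP
        [5,6] "every" : S\NP
  [6,7] "which" : S\PP

YES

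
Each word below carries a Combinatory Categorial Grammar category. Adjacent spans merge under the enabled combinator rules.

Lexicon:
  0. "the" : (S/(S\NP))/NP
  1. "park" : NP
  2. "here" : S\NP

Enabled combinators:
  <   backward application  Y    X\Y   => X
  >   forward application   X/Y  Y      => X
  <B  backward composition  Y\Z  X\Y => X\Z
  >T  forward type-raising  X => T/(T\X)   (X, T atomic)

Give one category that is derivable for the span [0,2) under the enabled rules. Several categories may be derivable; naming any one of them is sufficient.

S/(S\NP)

[0,3] S   >
  [0,2] S/(S\NP)   >
    [0,1] "the" : (S/(S\NP))/NP
    [1,2] "park" : NP
  [2,3] "here" : S\NP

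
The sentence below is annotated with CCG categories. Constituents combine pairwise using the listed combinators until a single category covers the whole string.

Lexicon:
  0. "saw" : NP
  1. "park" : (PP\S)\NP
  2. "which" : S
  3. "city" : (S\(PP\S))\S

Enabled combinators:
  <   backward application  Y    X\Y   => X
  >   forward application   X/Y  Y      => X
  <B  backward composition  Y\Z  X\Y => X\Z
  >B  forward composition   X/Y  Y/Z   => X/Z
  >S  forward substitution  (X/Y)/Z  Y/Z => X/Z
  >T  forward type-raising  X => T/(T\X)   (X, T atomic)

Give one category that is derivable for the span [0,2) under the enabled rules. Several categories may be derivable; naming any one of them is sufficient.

PP\S

[0,4] S   <
  [0,2] PP\S   <
    [0,1] "saw" : NP
    [1,2] "park" : (PP\S)\NP
  [2,4] S\(PP\S)   <
    [2,3] "which" : S
    [3,4] "city" : (S\(PP\S))\S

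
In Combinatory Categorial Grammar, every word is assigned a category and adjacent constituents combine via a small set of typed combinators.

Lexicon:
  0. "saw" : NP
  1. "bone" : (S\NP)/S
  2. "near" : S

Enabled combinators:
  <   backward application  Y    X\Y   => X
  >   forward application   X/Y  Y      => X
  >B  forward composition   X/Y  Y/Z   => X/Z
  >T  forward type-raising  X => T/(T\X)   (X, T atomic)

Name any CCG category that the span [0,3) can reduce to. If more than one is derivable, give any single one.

S

[0,3] S   <
  [0,1] "saw" : NP
  [1,3] S\NP   >
    [1,2] "bone" : (S\NP)/S
    [2,3] "near" : S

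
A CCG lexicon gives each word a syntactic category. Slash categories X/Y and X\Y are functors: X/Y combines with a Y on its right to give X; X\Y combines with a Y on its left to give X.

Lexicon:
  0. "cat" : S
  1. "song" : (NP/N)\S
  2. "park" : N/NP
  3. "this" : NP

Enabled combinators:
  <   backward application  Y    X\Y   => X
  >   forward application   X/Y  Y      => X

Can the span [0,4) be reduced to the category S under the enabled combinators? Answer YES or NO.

NO

S (NP/N)\S N/NP NP
CKY chart[0,4] = {NP}; S ∉ chart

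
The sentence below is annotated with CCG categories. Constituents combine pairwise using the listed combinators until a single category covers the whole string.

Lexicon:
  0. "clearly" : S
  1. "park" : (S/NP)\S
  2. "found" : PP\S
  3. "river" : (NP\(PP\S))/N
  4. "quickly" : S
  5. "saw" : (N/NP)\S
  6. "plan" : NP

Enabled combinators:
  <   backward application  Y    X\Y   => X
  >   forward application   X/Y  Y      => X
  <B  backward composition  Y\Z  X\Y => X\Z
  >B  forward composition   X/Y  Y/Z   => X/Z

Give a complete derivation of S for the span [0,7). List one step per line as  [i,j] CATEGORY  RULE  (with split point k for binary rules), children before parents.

[0,7] S   >
  [0,2] S/NP   <
    [0,1] "clearly" : S
    [1,2] "park" : (S/NP)\S
  [2,7] NP   <
    [2,3] "found" : PP\S
    [3,7] NP\(PP\S)   >
      [3,4] "river" : (NP\(PP\S))/N
      [4,7] N   >
        [4,6] N/NP   <
          [4,5] "quickly" : S
          [5,6] "saw" : (N/NP)\S
        [6,7] "plan" : NP

[0,1] S  lex  "clearly"
[1,2] (S/NP)\S  lex  "park"
[0,2] S/NP  <  k=1
[2,3] PP\S  lex  "found"
[3,4] (NP\(PP\S))/N  lex  "river"
[4,5] S  lex  "quickly"
[5,6] (N/NP)\S  lex  "saw"
[4,6] N/NP  <  k=5
[6,7] NP  lex  "plan"
[4,7] N  >  k=6
[3,7] NP\(PP\S)  >  k=4
[2,7] NP  <  k=3
[0,7] S  >  k=2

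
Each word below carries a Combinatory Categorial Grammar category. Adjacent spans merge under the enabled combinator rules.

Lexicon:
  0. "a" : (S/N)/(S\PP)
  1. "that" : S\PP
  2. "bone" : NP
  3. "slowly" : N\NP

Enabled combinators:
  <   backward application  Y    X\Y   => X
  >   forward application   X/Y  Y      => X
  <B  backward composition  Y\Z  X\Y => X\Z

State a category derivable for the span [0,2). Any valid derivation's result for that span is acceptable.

[0,4] S   >
  [0,2] S/N   >
    [0,1] "a" : (S/N)/(S\PP)
    [1,2] "that" : S\PP
  [2,4] N   <
    [2,3] "bone" : NP
    [3,4] "slowly" : N\NP

S/N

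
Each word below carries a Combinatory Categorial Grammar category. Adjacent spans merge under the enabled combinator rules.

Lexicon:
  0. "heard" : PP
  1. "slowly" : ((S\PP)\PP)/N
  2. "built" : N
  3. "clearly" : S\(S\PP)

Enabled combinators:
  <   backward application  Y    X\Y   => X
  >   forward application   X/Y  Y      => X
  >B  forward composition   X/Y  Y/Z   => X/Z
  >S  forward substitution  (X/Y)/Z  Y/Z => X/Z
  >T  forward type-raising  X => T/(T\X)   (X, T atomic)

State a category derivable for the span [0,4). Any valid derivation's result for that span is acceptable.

[0,4] S   <
  [0,3] S\PP   <
    [0,1] "heard" : PP
    [1,3] (S\PP)\PP   >
      [1,2] "slowly" : ((S\PP)\PP)/N
      [2,3] "built" : N
  [3,4] "clearly" : S\(S\PP)

S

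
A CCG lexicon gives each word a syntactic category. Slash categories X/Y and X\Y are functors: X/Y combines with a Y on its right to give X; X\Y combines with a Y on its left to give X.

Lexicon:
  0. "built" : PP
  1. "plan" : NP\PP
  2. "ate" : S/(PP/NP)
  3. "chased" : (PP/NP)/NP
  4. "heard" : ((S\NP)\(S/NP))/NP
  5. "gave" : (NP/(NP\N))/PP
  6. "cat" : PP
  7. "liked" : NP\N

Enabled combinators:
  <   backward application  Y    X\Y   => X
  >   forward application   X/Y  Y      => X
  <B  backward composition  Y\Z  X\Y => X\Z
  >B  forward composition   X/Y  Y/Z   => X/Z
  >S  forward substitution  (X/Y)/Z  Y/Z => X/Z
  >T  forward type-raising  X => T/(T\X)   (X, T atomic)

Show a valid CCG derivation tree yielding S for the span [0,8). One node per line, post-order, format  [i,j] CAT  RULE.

[0,1] PP  lex  "built"
[0,1] NP/(NP\PP)  >T
[1,2] NP\PP  lex  "plan"
[0,2] NP  >  k=1
[2,3] S/(PP/NP)  lex  "ate"
[3,4] (PP/NP)/NP  lex  "chased"
[2,4] S/NP  >B  k=3
[4,5] ((S\NP)\(S/NP))/NP  lex  "heard"
[5,6] (NP/(NP\N))/PP  lex  "gave"
[6,7] PP  lex  "cat"
[5,7] NP/(NP\N)  >  k=6
[7,8] NP\N  lex  "liked"
[5,8] NP  >  k=7
[4,8] (S\NP)\(S/NP)  >  k=5
[2,8] S\NP  <  k=4
[0,8] S  <  k=2

[0,8] S   <
  [0,2] NP   >
    [0,1] NP/(NP\PP)   >T
      [0,1] "built" : PP
    [1,2] "plan" : NP\PP
  [2,8] S\NP   <
    [2,4] S/NP   >B
      [2,3] "ate" : S/(PP/NP)
      [3,4] "chased" : (PP/NP)/NP
    [4,8] (S\NP)\(S/NP)   >
      [4,5] "heard" : ((S\NP)\(S/NP))/NP
      [5,8] NP   >
        [5,7] NP/(NP\N)   >
          [5,6] "gave" : (NP/(NP\N))/PP
          [6,7] "cat" : PP
        [7,8] "liked" : NP\N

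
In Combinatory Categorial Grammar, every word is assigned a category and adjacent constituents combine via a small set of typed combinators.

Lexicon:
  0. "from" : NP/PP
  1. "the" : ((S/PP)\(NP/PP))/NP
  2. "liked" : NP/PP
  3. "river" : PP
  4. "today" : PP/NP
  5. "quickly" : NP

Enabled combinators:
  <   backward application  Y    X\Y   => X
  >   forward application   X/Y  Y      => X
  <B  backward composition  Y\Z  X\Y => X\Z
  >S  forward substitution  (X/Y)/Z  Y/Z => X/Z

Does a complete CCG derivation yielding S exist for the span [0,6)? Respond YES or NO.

[0,6] S   >
  [0,4] S/PP   <
    [0,1] "from" : NP/PP
    [1,4] (S/PP)\(NP/PP)   >
      [1,2] "the" : ((S/PP)\(NP/PP))/NP
      [2,4] NP   >
        [2,3] "liked" : NP/PP
        [3,4] "river" : PP
  [4,6] PP   >
    [4,5] "today" : PP/NP
    [5,6] "quickly" : NP

YES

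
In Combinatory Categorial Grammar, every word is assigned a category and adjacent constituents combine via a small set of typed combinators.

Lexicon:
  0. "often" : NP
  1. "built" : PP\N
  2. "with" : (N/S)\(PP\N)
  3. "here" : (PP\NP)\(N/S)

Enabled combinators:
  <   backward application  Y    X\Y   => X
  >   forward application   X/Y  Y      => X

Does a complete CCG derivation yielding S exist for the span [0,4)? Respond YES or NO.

NP PP\N (N/S)\(PP\N) (PP\NP)\(N/S)
CKY chart[0,4] = {PP}; S ∉ chart

NO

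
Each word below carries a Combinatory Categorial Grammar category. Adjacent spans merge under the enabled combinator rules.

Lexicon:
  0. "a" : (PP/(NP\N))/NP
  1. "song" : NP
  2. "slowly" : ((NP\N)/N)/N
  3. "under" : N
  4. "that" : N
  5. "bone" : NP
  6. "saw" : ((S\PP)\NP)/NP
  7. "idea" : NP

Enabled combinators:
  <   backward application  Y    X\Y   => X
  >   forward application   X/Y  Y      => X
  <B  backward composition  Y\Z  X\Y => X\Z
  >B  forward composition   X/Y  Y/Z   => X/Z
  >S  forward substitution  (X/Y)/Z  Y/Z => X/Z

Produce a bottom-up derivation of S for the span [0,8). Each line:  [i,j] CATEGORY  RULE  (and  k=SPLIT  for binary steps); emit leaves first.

[0,8] S   <
  [0,5] PP   >
    [0,2] PP/(NP\N)   >
      [0,1] "a" : (PP/(NP\N))/NP
      [1,2] "song" : NP
    [2,5] NP\N   >
      [2,4] (NP\N)/N   >
        [2,3] "slowly" : ((NP\N)/N)/N
        [3,4] "under" : N
      [4,5] "that" : N
  [5,8] S\PP   <
    [5,6] "bone" : NP
    [6,8] (S\PP)\NP   >
      [6,7] "saw" : ((S\PP)\NP)/NP
      [7,8] "idea" : NP

[0,1] (PP/(NP\N))/NP  lex  "a"
[1,2] NP  lex  "song"
[0,2] PP/(NP\N)  >  k=1
[2,3] ((NP\N)/N)/N  lex  "slowly"
[3,4] N  lex  "under"
[2,4] (NP\N)/N  >  k=3
[4,5] N  lex  "that"
[2,5] NP\N  >  k=4
[0,5] PP  >  k=2
[5,6] NP  lex  "bone"
[6,7] ((S\PP)\NP)/NP  lex  "saw"
[7,8] NP  lex  "idea"
[6,8] (S\PP)\NP  >  k=7
[5,8] S\PP  <  k=6
[0,8] S  <  k=5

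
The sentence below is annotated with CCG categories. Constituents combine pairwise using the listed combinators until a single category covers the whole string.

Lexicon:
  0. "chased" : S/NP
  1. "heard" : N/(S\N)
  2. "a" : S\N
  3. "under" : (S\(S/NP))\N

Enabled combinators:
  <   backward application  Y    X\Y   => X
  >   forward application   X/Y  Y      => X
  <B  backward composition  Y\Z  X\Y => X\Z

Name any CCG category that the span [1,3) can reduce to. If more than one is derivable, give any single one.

[0,4] S   <
  [0,1] "chased" : S/NP
  [1,4] S\(S/NP)   <
    [1,3] N   >
      [1,2] "heard" : N/(S\N)
      [2,3] "a" : S\N
    [3,4] "under" : (S\(S/NP))\N

N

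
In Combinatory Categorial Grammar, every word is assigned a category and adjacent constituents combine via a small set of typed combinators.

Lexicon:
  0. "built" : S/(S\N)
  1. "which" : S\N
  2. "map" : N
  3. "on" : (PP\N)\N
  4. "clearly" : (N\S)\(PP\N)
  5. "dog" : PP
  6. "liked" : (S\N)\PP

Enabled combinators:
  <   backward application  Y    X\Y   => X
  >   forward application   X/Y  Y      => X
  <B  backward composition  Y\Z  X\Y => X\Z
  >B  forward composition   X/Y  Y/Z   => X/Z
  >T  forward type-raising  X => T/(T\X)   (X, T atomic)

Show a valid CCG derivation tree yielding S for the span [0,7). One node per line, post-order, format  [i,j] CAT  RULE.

[0,7] S   <
  [0,5] N   <
    [0,2] S   >
      [0,1] "built" : S/(S\N)
      [1,2] "which" : S\N
    [2,5] N\S   <
      [2,4] PP\N   <
        [2,3] "map" : N
        [3,4] "on" : (PP\N)\N
      [4,5] "clearly" : (N\S)\(PP\N)
  [5,7] S\N   <
    [5,6] "dog" : PP
    [6,7] "liked" : (S\N)\PP

[0,1] S/(S\N)  lex  "built"
[1,2] S\N  lex  "which"
[0,2] S  >  k=1
[2,3] N  lex  "map"
[3,4] (PP\N)\N  lex  "on"
[2,4] PP\N  <  k=3
[4,5] (N\S)\(PP\N)  lex  "clearly"
[2,5] N\S  <  k=4
[0,5] N  <  k=2
[5,6] PP  lex  "dog"
[6,7] (S\N)\PP  lex  "liked"
[5,7] S\N  <  k=6
[0,7] S  <  k=5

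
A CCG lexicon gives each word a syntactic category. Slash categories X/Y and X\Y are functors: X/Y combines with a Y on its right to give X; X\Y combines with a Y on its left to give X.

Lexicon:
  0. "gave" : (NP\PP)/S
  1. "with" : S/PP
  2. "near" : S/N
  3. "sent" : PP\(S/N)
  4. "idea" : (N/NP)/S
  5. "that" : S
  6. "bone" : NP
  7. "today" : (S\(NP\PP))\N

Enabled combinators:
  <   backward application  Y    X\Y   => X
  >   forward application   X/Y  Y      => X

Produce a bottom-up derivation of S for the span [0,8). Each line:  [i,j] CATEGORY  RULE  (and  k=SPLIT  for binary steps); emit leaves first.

[0,8] S   <
  [0,4] NP\PP   >
    [0,1] "gave" : (NP\PP)/S
    [1,4] S   >
      [1,2] "with" : S/PP
      [2,4] PP   <
        [2,3] "near" : S/N
        [3,4] "sent" : PP\(S/N)
  [4,8] S\(NP\PP)   <
    [4,7] N   >
      [4,6] N/NP   >
        [4,5] "idea" : (N/NP)/S
        [5,6] "that" : S
      [6,7] "bone" : NP
    [7,8] "today" : (S\(NP\PP))\N

[0,1] (NP\PP)/S  lex  "gave"
[1,2] S/PP  lex  "with"
[2,3] S/N  lex  "near"
[3,4] PP\(S/N)  lex  "sent"
[2,4] PP  <  k=3
[1,4] S  >  k=2
[0,4] NP\PP  >  k=1
[4,5] (N/NP)/S  lex  "idea"
[5,6] S  lex  "that"
[4,6] N/NP  >  k=5
[6,7] NP  lex  "bone"
[4,7] N  >  k=6
[7,8] (S\(NP\PP))\N  lex  "today"
[4,8] S\(NP\PP)  <  k=7
[0,8] S  <  k=4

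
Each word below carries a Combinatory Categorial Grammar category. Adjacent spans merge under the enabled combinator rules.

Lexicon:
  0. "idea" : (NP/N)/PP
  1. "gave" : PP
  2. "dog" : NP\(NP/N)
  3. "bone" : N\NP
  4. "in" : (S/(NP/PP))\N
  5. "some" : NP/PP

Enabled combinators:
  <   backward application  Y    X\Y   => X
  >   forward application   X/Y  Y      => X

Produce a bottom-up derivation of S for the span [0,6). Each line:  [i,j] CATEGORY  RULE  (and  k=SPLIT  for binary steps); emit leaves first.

[0,6] S   >
  [0,5] S/(NP/PP)   <
    [0,4] N   <
      [0,3] NP   <
        [0,2] NP/N   >
          [0,1] "idea" : (NP/N)/PP
          [1,2] "gave" : PP
        [2,3] "dog" : NP\(NP/N)
      [3,4] "bone" : N\NP
    [4,5] "in" : (S/(NP/PP))\N
  [5,6] "some" : NP/PP

[0,1] (NP/N)/PP  lex  "idea"
[1,2] PP  lex  "gave"
[0,2] NP/N  >  k=1
[2,3] NP\(NP/N)  lex  "dog"
[0,3] NP  <  k=2
[3,4] N\NP  lex  "bone"
[0,4] N  <  k=3
[4,5] (S/(NP/PP))\N  lex  "in"
[0,5] S/(NP/PP)  <  k=4
[5,6] NP/PP  lex  "some"
[0,6] S  >  k=5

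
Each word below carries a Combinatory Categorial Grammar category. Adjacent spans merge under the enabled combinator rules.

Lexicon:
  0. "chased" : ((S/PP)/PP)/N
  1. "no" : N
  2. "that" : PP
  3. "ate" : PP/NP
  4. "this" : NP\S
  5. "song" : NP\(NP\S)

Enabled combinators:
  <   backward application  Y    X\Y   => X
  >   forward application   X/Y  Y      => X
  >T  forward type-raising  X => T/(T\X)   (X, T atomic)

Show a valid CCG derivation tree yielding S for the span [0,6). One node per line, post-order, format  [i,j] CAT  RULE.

[0,6] S   >
  [0,3] S/PP   >
    [0,2] (S/PP)/PP   >
      [0,1] "chased" : ((S/PP)/PP)/N
      [1,2] "no" : N
    [2,3] "that" : PP
  [3,6] PP   >
    [3,4] "ate" : PP/NP
    [4,6] NP   <
      [4,5] "this" : NP\S
      [5,6] "song" : NP\(NP\S)

[0,1] ((S/PP)/PP)/N  lex  "chased"
[1,2] N  lex  "no"
[0,2] (S/PP)/PP  >  k=1
[2,3] PP  lex  "that"
[0,3] S/PP  >  k=2
[3,4] PP/NP  lex  "ate"
[4,5] NP\S  lex  "this"
[5,6] NP\(NP\S)  lex  "song"
[4,6] NP  <  k=5
[3,6] PP  >  k=4
[0,6] S  >  k=3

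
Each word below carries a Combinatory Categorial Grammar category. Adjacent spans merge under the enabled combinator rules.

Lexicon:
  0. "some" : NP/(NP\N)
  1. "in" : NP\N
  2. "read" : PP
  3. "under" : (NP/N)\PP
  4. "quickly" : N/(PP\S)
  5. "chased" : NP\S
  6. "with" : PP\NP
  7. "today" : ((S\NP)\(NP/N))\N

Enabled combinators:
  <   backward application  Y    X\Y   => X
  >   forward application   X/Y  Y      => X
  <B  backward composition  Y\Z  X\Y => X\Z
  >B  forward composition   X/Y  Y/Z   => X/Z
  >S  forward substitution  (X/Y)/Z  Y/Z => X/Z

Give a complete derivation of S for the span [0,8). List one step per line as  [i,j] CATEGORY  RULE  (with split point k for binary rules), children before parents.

[0,1] NP/(NP\N)  lex  "some"
[1,2] NP\N  lex  "in"
[0,2] NP  >  k=1
[2,3] PP  lex  "read"
[3,4] (NP/N)\PP  lex  "under"
[2,4] NP/N  <  k=3
[4,5] N/(PP\S)  lex  "quickly"
[5,6] NP\S  lex  "chased"
[6,7] PP\NP  lex  "with"
[5,7] PP\S  <B  k=6
[4,7] N  >  k=5
[7,8] ((S\NP)\(NP/N))\N  lex  "today"
[4,8] (S\NP)\(NP/N)  <  k=7
[2,8] S\NP  <  k=4
[0,8] S  <  k=2

[0,8] S   <
  [0,2] NP   >
    [0,1] "some" : NP/(NP\N)
    [1,2] "in" : NP\N
  [2,8] S\NP   <
    [2,4] NP/N   <
      [2,3] "read" : PP
      [3,4] "under" : (NP/N)\PP
    [4,8] (S\NP)\(NP/N)   <
      [4,7] N   >
        [4,5] "quickly" : N/(PP\S)
        [5,7] PP\S   <B
          [5,6] "chased" : NP\S
          [6,7] "with" : PP\NP
      [7,8] "today" : ((S\NP)\(NP/N))\N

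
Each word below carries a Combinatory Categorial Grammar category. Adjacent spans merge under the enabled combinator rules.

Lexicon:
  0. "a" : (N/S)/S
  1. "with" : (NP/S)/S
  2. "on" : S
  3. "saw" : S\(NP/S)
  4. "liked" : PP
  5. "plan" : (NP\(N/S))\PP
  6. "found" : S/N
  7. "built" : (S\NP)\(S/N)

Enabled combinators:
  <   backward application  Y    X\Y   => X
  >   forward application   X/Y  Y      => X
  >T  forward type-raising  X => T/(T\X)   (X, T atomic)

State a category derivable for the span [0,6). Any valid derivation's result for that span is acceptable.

[0,8] S   <
  [0,6] NP   <
    [0,4] N/S   >
      [0,1] "a" : (N/S)/S
      [1,4] S   <
        [1,3] NP/S   >
          [1,2] "with" : (NP/S)/S
          [2,3] "on" : S
        [3,4] "saw" : S\(NP/S)
    [4,6] NP\(N/S)   <
      [4,5] "liked" : PP
      [5,6] "plan" : (NP\(N/S))\PP
  [6,8] S\NP   <
    [6,7] "found" : S/N
    [7,8] "built" : (S\NP)\(S/N)

NP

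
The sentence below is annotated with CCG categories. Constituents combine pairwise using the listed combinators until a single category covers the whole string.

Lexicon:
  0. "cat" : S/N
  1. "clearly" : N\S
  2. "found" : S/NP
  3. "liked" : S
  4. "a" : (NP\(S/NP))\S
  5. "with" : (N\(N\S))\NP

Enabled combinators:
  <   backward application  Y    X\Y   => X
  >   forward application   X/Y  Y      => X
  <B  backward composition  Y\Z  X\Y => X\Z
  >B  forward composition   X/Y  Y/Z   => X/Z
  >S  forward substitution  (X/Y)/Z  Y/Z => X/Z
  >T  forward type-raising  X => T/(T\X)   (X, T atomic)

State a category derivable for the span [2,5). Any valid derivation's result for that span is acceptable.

NP

[0,6] S   >
  [0,1] "cat" : S/N
  [1,6] N   <
    [1,2] "clearly" : N\S
    [2,6] N\(N\S)   <
      [2,5] NP   <
        [2,3] "found" : S/NP
        [3,5] NP\(S/NP)   <
          [3,4] "liked" : S
          [4,5] "a" : (NP\(S/NP))\S
      [5,6] "with" : (N\(N\S))\NP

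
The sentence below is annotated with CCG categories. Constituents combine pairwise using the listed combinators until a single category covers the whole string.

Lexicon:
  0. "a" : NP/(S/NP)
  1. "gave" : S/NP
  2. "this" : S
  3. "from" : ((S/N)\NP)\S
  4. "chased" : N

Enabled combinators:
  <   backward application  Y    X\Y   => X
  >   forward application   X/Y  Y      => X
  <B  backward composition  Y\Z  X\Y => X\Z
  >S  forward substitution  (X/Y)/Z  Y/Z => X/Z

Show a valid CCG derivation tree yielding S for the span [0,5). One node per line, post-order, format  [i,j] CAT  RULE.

[0,1] NP/(S/NP)  lex  "a"
[1,2] S/NP  lex  "gave"
[0,2] NP  >  k=1
[2,3] S  lex  "this"
[3,4] ((S/N)\NP)\S  lex  "from"
[2,4] (S/N)\NP  <  k=3
[0,4] S/N  <  k=2
[4,5] N  lex  "chased"
[0,5] S  >  k=4

[0,5] S   >
  [0,4] S/N   <
    [0,2] NP   >
      [0,1] "a" : NP/(S/NP)
      [1,2] "gave" : S/NP
    [2,4] (S/N)\NP   <
      [2,3] "this" : S
      [3,4] "from" : ((S/N)\NP)\S
  [4,5] "chased" : N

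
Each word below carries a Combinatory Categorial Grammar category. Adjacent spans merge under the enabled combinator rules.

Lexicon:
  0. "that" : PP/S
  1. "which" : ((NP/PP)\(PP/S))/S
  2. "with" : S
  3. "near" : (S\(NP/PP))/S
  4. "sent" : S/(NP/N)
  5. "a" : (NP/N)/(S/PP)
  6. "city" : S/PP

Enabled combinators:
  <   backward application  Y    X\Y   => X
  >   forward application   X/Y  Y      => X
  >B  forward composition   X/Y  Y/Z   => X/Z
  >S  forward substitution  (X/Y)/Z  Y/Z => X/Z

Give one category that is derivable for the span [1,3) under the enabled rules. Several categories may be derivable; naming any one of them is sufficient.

(NP/PP)\(PP/S)

[0,7] S   <
  [0,3] NP/PP   <
    [0,1] "that" : PP/S
    [1,3] (NP/PP)\(PP/S)   >
      [1,2] "which" : ((NP/PP)\(PP/S))/S
      [2,3] "with" : S
  [3,7] S\(NP/PP)   >
    [3,4] "near" : (S\(NP/PP))/S
    [4,7] S   >
      [4,5] "sent" : S/(NP/N)
      [5,7] NP/N   >
        [5,6] "a" : (NP/N)/(S/PP)
        [6,7] "city" : S/PP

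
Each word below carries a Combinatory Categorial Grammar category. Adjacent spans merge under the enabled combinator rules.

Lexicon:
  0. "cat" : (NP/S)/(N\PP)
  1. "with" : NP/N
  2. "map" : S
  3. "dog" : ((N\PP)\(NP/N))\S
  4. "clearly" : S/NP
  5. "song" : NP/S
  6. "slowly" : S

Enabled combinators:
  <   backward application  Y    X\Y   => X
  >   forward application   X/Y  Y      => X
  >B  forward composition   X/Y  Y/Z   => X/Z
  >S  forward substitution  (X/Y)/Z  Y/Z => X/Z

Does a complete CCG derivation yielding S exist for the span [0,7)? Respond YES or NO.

NO

(NP/S)/(N\PP) NP/N S ((N\PP)\(NP/N))\S S/NP NP/S S
CKY chart[0,7] = {NP}; S ∉ chart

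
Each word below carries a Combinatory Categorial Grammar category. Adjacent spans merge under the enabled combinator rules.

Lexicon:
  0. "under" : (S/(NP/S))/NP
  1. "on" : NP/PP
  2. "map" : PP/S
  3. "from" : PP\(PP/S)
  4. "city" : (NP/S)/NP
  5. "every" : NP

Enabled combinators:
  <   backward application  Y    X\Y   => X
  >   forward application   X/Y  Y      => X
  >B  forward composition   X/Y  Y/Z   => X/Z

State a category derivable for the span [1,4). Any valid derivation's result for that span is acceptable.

NP

[0,6] S   >
  [0,4] S/(NP/S)   >
    [0,1] "under" : (S/(NP/S))/NP
    [1,4] NP   >
      [1,2] "on" : NP/PP
      [2,4] PP   <
        [2,3] "map" : PP/S
        [3,4] "from" : PP\(PP/S)
  [4,6] NP/S   >
    [4,5] "city" : (NP/S)/NP
    [5,6] "every" : NP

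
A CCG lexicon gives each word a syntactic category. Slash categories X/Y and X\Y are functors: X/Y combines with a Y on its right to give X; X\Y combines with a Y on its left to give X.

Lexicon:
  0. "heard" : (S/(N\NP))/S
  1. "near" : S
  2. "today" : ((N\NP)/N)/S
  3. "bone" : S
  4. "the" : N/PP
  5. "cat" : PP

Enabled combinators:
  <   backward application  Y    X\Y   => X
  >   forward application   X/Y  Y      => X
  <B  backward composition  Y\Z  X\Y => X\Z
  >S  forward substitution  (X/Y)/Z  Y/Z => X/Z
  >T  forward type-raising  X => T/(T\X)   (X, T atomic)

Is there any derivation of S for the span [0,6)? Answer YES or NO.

[0,6] S   >
  [0,2] S/(N\NP)   >
    [0,1] "heard" : (S/(N\NP))/S
    [1,2] "near" : S
  [2,6] N\NP   >
    [2,4] (N\NP)/N   >
      [2,3] "today" : ((N\NP)/N)/S
      [3,4] "bone" : S
    [4,6] N   >
      [4,5] "the" : N/PP
      [5,6] "cat" : PP

YES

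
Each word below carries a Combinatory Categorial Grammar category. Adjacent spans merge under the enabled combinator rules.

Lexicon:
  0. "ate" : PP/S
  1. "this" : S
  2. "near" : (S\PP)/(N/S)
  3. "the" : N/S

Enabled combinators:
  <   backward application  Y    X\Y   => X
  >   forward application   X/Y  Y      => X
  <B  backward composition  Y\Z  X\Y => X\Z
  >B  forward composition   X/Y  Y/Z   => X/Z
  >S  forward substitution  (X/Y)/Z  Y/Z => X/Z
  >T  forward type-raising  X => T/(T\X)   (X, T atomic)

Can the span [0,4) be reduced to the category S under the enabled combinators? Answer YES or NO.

[0,4] S   <
  [0,2] PP   >
    [0,1] "ate" : PP/S
    [1,2] "this" : S
  [2,4] S\PP   >
    [2,3] "near" : (S\PP)/(N/S)
    [3,4] "the" : N/S

YES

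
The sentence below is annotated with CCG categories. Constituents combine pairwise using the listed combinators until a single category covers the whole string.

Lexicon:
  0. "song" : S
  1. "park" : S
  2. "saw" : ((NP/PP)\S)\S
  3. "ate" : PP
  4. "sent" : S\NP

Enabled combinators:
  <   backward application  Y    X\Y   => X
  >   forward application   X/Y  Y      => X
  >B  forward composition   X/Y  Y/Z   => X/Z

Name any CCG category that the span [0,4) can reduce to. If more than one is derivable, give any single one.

NP

[0,5] S   <
  [0,4] NP   >
    [0,3] NP/PP   <
      [0,1] "song" : S
      [1,3] (NP/PP)\S   <
        [1,2] "park" : S
        [2,3] "saw" : ((NP/PP)\S)\S
    [3,4] "ate" : PP
  [4,5] "sent" : S\NP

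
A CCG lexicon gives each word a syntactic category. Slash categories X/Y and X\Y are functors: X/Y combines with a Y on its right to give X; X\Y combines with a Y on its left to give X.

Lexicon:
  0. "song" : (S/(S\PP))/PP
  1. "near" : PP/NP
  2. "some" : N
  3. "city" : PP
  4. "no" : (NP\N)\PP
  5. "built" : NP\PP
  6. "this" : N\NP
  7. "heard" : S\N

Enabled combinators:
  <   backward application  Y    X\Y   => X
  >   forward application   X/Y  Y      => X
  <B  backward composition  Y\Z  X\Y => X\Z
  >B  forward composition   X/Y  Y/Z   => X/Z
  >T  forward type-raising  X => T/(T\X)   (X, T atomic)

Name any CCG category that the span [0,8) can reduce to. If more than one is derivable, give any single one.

S

[0,8] S   >
  [0,5] S/(S\PP)   >
    [0,1] "song" : (S/(S\PP))/PP
    [1,5] PP   >
      [1,2] "near" : PP/NP
      [2,5] NP   >
        [2,3] NP/(NP\N)   >T
          [2,3] "some" : N
        [3,5] NP\N   <
          [3,4] "city" : PP
          [4,5] "no" : (NP\N)\PP
  [5,8] S\PP   <B
    [5,7] N\PP   <B
      [5,6] "built" : NP\PP
      [6,7] "this" : N\NP
    [7,8] "heard" : S\N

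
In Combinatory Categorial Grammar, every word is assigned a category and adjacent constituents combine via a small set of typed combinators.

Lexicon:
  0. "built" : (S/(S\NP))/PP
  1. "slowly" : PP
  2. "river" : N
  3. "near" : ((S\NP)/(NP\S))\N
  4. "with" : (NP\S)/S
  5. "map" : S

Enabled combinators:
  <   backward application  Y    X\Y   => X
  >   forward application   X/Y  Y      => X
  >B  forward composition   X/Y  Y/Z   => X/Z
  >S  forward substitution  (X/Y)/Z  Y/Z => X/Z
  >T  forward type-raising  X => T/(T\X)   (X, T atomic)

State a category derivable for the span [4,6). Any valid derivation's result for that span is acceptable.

NP\S

[0,6] S   >
  [0,2] S/(S\NP)   >
    [0,1] "built" : (S/(S\NP))/PP
    [1,2] "slowly" : PP
  [2,6] S\NP   >
    [2,4] (S\NP)/(NP\S)   <
      [2,3] "river" : N
      [3,4] "near" : ((S\NP)/(NP\S))\N
    [4,6] NP\S   >
      [4,5] "with" : (NP\S)/S
      [5,6] "map" : S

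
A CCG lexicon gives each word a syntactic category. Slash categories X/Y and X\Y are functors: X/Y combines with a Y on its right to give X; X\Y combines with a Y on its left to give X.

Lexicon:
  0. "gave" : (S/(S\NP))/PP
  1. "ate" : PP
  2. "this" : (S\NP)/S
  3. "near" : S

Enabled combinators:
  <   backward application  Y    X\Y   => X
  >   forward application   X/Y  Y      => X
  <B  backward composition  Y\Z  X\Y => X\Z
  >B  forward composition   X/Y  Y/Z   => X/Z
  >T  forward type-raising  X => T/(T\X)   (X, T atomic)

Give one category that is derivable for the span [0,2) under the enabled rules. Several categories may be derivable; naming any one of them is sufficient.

[0,4] S   >
  [0,2] S/(S\NP)   >
    [0,1] "gave" : (S/(S\NP))/PP
    [1,2] "ate" : PP
  [2,4] S\NP   >
    [2,3] "this" : (S\NP)/S
    [3,4] "near" : S

S/(S\NP)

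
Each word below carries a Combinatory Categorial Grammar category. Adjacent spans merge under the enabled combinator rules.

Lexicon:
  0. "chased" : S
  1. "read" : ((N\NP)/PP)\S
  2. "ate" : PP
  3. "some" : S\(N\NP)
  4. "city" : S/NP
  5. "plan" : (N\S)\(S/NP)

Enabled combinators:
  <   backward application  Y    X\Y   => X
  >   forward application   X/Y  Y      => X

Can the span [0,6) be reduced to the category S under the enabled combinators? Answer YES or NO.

S ((N\NP)/PP)\S PP S\(N\NP) S/NP (N\S)\(S/NP)
CKY chart[0,6] = {N}; S ∉ chart

NO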